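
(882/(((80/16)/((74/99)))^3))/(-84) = -0.04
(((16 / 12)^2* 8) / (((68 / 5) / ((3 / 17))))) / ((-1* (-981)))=160 / 850527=0.00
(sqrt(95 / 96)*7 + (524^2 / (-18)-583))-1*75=-143210 / 9 + 7*sqrt(570) / 24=-15905.26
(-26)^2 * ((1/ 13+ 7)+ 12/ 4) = 6812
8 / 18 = 4 / 9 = 0.44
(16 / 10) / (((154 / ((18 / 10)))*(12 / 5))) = 0.01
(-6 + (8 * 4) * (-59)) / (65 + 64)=-1894 / 129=-14.68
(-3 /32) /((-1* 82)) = 3 /2624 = 0.00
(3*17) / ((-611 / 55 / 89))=-249645 / 611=-408.58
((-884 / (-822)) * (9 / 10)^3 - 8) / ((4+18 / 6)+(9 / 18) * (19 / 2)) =-494297 / 804875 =-0.61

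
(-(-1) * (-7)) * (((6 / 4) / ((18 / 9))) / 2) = -21 / 8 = -2.62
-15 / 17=-0.88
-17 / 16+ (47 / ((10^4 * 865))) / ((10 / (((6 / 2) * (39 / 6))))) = -183810667 / 173000000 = -1.06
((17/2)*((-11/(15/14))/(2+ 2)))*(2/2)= -1309/60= -21.82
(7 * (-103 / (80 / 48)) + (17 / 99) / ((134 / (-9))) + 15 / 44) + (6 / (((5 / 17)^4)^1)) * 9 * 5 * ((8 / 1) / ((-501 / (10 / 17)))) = -9491598527 / 12307900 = -771.18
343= 343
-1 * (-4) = 4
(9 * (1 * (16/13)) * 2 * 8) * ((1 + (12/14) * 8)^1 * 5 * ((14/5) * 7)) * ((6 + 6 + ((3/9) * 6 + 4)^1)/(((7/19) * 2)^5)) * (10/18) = 196107040800/31213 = 6282864.22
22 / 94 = 11 / 47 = 0.23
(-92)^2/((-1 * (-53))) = 8464/53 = 159.70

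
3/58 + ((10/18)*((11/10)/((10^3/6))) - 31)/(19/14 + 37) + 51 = 1173665983/23359500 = 50.24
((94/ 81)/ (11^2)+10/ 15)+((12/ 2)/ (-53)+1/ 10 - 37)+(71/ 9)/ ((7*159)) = -1321015909/ 36361710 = -36.33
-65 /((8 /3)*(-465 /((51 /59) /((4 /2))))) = 663 /29264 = 0.02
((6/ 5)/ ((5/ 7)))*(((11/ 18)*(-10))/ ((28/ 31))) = -341/ 30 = -11.37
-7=-7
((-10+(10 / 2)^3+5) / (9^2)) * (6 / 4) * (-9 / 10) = -2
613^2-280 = 375489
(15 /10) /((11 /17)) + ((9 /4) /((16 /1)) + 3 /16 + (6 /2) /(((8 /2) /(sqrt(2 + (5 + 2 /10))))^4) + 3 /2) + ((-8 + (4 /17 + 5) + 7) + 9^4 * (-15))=-29443078461 /299200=-98406.01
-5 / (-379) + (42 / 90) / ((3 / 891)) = 262672 / 1895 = 138.61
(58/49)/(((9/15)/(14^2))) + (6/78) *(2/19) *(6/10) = 386.67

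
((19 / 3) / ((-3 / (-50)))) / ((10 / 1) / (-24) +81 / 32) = 30400 / 609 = 49.92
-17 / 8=-2.12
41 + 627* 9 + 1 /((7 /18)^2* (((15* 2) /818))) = 1436752 /245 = 5864.29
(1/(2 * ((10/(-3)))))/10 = -3/200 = -0.02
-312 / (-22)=156 / 11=14.18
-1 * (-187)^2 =-34969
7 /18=0.39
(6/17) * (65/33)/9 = 0.08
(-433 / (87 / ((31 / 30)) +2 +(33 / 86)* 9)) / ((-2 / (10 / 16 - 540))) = -2490570535 / 1911992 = -1302.61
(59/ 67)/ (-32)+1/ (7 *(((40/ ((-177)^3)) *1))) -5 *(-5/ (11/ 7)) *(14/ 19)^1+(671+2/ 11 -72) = -301018990221/ 15683360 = -19193.53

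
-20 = -20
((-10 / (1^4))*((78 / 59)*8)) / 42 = -1040 / 413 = -2.52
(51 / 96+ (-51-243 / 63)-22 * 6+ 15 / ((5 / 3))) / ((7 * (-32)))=39721 / 50176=0.79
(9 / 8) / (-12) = -3 / 32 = -0.09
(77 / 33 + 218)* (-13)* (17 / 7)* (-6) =292162 / 7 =41737.43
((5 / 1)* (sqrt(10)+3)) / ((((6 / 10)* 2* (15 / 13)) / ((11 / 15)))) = 143 / 18+143* sqrt(10) / 54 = 16.32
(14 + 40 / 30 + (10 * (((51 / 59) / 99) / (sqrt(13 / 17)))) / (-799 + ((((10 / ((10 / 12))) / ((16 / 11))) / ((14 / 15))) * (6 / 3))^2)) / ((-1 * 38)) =-23 / 57 + 66640 * sqrt(221) / 183414364419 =-0.40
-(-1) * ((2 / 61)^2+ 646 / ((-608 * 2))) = -63129 / 119072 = -0.53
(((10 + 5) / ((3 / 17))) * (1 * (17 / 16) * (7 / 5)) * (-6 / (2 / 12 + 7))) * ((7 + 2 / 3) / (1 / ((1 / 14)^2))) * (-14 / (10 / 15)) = 59823 / 688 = 86.95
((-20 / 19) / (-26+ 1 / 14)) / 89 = 280 / 613833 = 0.00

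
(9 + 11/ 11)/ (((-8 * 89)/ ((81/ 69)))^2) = 3645/ 134086688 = 0.00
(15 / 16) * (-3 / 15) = -3 / 16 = -0.19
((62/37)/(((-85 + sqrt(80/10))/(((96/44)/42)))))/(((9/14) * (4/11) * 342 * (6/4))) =-10540/1232872893 - 248 * sqrt(2)/1232872893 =-0.00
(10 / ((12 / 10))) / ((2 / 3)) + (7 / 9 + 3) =293 / 18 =16.28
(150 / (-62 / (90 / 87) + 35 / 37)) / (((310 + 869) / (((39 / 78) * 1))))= -4625 / 4288678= -0.00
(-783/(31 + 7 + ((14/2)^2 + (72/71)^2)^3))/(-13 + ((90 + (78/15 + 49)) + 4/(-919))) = -10242002000335713/214942993910222233876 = -0.00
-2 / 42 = -1 / 21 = -0.05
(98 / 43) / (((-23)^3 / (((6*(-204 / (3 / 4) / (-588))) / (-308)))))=68 / 40284937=0.00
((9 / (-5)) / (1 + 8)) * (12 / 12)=-1 / 5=-0.20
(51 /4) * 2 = 51 /2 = 25.50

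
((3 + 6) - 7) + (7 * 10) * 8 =562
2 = 2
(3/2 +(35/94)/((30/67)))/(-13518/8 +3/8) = -526/381123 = -0.00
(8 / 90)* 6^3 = 96 / 5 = 19.20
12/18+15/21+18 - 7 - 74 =-1294/21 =-61.62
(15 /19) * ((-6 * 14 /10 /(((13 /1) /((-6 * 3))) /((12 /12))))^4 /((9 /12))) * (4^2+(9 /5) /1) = 342870.53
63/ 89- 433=-38474/ 89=-432.29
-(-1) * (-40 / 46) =-20 / 23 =-0.87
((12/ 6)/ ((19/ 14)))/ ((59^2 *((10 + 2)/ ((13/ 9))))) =91/ 1785753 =0.00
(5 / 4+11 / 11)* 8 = 18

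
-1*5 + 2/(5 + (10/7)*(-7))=-27/5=-5.40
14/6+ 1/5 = 38/15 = 2.53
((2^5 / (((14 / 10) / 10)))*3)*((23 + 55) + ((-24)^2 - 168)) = 2332800 / 7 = 333257.14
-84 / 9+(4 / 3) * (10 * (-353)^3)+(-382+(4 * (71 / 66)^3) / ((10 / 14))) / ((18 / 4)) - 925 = -586494044.34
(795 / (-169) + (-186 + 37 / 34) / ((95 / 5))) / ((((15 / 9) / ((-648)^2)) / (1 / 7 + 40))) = -278948428972128 / 1910545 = -146004636.88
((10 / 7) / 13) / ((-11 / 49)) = -70 / 143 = -0.49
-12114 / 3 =-4038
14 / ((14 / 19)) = 19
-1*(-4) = 4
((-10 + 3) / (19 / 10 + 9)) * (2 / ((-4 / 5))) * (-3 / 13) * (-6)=3150 / 1417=2.22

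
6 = 6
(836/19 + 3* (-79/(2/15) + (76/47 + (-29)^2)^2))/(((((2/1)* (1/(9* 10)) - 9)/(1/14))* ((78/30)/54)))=-57121566834825/162423352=-351683.22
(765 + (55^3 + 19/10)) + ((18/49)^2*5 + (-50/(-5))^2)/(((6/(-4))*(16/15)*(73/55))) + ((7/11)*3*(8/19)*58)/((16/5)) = 167109.06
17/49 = 0.35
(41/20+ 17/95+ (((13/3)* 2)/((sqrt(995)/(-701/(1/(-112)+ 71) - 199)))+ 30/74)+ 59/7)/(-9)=-1088813/885780+ 4797754* sqrt(995)/23733735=5.15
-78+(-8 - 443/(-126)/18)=-194605/2268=-85.80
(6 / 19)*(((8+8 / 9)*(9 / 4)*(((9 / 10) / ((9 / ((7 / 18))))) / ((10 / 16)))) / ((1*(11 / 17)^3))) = 550256 / 379335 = 1.45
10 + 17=27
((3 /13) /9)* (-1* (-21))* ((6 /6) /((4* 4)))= 7 /208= 0.03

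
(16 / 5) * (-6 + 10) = 64 / 5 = 12.80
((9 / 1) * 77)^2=480249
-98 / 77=-14 / 11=-1.27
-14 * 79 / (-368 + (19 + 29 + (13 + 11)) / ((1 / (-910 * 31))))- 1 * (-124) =124.00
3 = 3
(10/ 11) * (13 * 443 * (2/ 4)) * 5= 143975/ 11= 13088.64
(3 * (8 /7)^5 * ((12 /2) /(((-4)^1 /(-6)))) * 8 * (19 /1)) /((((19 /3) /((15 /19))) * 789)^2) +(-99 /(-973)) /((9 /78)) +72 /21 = 4777635450301974 /1108350955875583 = 4.31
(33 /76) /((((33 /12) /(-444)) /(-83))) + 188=114128 /19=6006.74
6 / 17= 0.35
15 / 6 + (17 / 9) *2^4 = 589 / 18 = 32.72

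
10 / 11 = 0.91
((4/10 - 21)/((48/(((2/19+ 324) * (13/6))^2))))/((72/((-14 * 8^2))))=1155157885609/438615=2633648.84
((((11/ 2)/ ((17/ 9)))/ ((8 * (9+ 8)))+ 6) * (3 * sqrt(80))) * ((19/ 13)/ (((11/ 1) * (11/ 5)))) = 7935255 * sqrt(5)/ 1818388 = 9.76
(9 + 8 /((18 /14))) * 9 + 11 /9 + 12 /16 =138.97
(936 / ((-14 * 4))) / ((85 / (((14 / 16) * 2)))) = -117 / 340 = -0.34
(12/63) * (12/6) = 8/21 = 0.38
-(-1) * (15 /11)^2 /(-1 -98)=-25 /1331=-0.02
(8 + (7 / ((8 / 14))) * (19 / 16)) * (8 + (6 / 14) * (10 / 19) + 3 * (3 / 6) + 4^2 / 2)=6803745 / 17024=399.66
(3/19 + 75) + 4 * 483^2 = 17731392/19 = 933231.16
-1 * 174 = -174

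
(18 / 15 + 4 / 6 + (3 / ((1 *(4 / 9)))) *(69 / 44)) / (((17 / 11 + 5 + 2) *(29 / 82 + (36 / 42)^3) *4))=462292999 / 1247974080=0.37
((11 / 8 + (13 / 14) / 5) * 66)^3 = 2999066740461 / 2744000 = 1092954.35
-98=-98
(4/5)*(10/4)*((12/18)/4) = 1/3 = 0.33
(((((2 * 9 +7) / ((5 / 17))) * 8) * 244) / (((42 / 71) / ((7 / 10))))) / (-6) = -294508 / 9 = -32723.11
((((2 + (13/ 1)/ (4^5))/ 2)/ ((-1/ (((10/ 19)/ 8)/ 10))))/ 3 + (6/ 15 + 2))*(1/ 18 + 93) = 416753065/ 1867776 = 223.13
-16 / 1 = -16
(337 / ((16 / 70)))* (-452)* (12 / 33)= -2665670 / 11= -242333.64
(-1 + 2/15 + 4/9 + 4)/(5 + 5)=161/450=0.36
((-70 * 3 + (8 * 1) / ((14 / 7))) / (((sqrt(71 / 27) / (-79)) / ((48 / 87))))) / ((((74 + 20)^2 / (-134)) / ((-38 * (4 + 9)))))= 12927284448 * sqrt(213) / 4548331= 41480.60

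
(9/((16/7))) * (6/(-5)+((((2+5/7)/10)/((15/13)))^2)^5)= -1954672706913381960761908835951/413687524260937500000000000000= -4.72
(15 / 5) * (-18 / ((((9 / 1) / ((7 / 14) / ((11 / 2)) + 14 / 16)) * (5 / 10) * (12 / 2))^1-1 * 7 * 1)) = -4590 / 1781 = -2.58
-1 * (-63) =63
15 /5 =3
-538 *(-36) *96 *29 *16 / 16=53920512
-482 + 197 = -285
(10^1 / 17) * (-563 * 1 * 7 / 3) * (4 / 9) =-157640 / 459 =-343.44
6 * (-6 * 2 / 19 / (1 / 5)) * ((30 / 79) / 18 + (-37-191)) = 6483720 / 1501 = 4319.60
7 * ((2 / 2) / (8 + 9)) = 7 / 17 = 0.41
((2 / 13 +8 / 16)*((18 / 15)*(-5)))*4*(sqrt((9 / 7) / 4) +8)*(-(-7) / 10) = -5712 / 65 -153*sqrt(7) / 65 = -94.10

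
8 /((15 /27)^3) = 5832 /125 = 46.66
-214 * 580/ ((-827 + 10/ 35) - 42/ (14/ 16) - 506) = 173768/ 1933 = 89.90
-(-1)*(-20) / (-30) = 2 / 3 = 0.67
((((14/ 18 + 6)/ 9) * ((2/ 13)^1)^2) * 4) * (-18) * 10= -19520/ 1521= -12.83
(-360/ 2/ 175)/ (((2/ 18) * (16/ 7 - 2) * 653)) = -162/ 3265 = -0.05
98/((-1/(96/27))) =-3136/9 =-348.44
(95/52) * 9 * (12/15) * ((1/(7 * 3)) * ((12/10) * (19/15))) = 2166/2275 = 0.95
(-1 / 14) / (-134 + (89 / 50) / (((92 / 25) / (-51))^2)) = -0.00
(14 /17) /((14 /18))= 18 /17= 1.06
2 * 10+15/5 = 23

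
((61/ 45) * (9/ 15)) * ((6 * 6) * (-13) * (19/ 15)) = -60268/ 125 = -482.14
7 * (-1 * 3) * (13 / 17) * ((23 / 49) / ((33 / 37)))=-11063 / 1309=-8.45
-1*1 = -1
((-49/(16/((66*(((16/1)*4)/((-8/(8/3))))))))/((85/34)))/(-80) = -539/25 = -21.56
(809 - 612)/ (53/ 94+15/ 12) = 37036/ 341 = 108.61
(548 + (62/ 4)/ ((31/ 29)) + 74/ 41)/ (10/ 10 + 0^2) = 46273/ 82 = 564.30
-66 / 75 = -22 / 25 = -0.88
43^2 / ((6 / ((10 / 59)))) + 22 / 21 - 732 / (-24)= 207605 / 2478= 83.78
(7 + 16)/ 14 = 23/ 14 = 1.64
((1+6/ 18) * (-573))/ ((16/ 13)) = -2483/ 4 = -620.75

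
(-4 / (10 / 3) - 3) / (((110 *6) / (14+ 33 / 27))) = -959 / 9900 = -0.10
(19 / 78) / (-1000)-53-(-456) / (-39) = -5046019 / 78000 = -64.69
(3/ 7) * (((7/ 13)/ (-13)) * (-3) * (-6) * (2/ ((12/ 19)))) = -171/ 169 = -1.01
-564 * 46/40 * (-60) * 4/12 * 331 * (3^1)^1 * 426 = 5487389496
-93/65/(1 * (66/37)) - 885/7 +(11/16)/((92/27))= -935867659/7367360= -127.03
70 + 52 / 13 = 74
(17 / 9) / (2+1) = 17 / 27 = 0.63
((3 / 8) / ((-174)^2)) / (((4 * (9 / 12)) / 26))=13 / 121104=0.00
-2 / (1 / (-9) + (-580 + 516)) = 18 / 577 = 0.03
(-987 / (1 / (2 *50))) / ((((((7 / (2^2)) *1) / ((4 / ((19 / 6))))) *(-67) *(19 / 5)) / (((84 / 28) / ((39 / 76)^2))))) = 36096000 / 11323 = 3187.85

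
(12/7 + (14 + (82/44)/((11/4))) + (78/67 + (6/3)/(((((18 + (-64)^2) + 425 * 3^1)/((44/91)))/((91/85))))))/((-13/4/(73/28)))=-33315185566606/2365520492335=-14.08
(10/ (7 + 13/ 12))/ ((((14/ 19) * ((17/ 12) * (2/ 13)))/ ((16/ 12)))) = 118560/ 11543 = 10.27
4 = 4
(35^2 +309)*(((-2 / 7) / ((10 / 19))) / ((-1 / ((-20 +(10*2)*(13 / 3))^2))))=233168000 / 63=3701079.37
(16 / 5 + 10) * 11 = 726 / 5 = 145.20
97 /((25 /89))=8633 /25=345.32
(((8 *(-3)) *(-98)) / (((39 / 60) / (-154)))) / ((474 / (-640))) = 772710400 / 1027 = 752395.72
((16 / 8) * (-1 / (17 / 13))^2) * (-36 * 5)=-60840 / 289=-210.52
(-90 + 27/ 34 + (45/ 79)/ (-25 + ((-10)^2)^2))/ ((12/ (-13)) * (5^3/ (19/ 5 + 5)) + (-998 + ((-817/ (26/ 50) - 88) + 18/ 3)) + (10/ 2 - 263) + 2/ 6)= 68356239237/ 2239005240710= 0.03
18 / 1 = 18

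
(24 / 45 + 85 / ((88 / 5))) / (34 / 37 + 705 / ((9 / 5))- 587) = -261923 / 9495200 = -0.03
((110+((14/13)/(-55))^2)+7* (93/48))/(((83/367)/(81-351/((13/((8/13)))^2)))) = 65367750757519323/1491558239600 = 43825.14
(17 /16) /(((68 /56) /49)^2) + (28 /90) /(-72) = 23823863 /13770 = 1730.13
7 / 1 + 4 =11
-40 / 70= -4 / 7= -0.57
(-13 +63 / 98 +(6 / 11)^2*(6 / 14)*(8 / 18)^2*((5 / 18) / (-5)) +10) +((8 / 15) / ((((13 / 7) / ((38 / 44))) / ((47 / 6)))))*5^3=142995725 / 594594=240.49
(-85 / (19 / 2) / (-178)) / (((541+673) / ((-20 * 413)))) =-351050 / 1026437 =-0.34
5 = 5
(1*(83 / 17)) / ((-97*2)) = -83 / 3298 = -0.03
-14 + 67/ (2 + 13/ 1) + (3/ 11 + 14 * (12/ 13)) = 7856/ 2145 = 3.66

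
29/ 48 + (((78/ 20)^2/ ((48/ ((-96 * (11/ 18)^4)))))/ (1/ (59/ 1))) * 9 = -145946261/ 64800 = -2252.26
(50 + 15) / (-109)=-65 / 109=-0.60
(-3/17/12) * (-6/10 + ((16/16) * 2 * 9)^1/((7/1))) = -69/2380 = -0.03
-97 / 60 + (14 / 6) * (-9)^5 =-8266957 / 60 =-137782.62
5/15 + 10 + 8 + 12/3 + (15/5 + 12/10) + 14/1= 608/15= 40.53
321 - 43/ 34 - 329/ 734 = 1992032/ 6239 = 319.29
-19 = -19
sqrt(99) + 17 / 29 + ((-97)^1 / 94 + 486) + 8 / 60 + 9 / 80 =3 * sqrt(11) + 158914937 / 327120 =495.75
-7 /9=-0.78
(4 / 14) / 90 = 1 / 315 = 0.00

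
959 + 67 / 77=73910 / 77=959.87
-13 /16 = -0.81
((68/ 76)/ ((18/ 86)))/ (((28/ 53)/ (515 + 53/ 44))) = 4176.97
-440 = -440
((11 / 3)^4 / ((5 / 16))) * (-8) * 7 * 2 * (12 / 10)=-52473344 / 675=-77738.29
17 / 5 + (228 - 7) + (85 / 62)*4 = 35632 / 155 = 229.88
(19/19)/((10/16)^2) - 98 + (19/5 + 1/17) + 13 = -33397/425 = -78.58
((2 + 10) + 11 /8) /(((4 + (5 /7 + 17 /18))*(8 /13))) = 87633 /22816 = 3.84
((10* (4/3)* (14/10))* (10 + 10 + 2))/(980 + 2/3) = 616/1471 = 0.42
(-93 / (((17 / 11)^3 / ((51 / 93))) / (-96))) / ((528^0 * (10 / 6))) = 1149984 / 1445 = 795.84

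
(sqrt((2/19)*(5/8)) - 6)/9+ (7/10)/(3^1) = -13/30+ sqrt(95)/342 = -0.40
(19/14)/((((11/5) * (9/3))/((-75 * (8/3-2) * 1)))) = -2375/231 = -10.28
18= 18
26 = 26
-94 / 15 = -6.27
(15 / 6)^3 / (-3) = -125 / 24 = -5.21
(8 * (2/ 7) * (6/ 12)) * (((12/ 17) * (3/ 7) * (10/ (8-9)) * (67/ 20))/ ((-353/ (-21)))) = -28944/ 42007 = -0.69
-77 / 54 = -1.43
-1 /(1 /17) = -17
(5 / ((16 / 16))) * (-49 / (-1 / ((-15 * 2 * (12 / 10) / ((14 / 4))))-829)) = 17640 / 59681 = 0.30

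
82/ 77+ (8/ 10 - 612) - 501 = -427787/ 385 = -1111.14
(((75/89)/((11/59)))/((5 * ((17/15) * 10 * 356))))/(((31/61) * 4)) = 0.00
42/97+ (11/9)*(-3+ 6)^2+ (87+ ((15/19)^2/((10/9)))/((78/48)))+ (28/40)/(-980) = 62951810379/637309400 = 98.78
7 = 7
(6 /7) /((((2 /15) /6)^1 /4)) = 1080 /7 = 154.29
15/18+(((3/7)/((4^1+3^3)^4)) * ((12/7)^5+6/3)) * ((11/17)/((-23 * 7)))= 1486893287411057/1784272012002438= 0.83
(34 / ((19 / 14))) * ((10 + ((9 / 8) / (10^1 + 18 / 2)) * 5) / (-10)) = -37247 / 1444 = -25.79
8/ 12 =2/ 3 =0.67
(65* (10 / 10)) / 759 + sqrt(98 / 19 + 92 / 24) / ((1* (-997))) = 65 / 759 -5* sqrt(4674) / 113658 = 0.08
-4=-4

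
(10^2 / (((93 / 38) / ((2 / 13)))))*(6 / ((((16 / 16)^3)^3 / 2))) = 30400 / 403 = 75.43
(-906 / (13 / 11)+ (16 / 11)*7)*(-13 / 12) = 54085 / 66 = 819.47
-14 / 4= -7 / 2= -3.50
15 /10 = 3 /2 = 1.50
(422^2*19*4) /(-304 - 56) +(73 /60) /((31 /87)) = -209763899 /5580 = -37592.10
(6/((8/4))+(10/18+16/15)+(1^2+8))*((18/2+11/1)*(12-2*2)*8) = 156928/9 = 17436.44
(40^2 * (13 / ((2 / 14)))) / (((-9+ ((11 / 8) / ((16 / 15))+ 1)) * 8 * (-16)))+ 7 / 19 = 169.87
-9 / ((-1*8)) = 9 / 8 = 1.12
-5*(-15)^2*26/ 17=-29250/ 17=-1720.59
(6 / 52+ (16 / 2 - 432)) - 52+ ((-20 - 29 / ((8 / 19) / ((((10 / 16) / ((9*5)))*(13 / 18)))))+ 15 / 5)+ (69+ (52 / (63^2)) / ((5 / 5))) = -34617119 / 81536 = -424.56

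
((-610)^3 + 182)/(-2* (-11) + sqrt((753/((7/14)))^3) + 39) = 13845829898/3415658495-341833111908* sqrt(1506)/3415658495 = -3879.70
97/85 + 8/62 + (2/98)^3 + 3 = 1323789183/310005115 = 4.27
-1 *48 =-48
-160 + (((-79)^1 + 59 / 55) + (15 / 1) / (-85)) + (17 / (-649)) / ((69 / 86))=-906438787 / 3806385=-238.14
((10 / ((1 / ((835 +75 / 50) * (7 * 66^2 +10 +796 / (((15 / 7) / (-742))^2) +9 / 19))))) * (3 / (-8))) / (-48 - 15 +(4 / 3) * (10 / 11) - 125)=7511003455372417 / 4684640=1603325646.23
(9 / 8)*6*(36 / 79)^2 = 8748 / 6241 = 1.40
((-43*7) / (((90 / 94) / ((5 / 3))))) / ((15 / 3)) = -14147 / 135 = -104.79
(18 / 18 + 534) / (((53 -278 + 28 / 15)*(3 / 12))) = -9.59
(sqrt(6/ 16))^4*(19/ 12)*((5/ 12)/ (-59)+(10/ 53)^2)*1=1078345/ 169708544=0.01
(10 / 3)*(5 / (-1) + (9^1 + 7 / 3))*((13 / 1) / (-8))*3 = -1235 / 12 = -102.92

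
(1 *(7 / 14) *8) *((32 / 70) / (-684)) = -16 / 5985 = -0.00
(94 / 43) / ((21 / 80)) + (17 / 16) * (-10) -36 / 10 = -213007 / 36120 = -5.90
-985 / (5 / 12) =-2364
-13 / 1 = -13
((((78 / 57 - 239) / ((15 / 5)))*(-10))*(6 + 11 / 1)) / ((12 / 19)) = 127925 / 6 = 21320.83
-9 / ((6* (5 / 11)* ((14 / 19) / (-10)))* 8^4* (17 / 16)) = 627 / 60928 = 0.01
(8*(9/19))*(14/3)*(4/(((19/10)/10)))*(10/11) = 1344000/3971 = 338.45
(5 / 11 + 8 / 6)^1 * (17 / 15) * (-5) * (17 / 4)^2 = -289867 / 1584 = -183.00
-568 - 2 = -570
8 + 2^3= 16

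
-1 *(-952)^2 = -906304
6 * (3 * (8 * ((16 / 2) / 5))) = 1152 / 5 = 230.40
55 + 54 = 109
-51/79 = -0.65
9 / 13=0.69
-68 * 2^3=-544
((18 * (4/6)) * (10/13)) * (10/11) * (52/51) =1600/187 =8.56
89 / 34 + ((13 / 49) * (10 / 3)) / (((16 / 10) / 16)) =57283 / 4998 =11.46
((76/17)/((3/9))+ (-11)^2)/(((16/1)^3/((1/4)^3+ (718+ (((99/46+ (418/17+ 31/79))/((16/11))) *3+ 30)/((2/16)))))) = 46.13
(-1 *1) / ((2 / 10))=-5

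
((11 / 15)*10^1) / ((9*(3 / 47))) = 1034 / 81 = 12.77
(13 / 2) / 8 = 13 / 16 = 0.81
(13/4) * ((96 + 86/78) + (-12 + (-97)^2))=185135/6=30855.83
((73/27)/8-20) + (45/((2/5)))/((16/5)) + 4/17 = 231035/14688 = 15.73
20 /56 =5 /14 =0.36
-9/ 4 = -2.25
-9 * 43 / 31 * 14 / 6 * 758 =-684474 / 31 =-22079.81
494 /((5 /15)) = 1482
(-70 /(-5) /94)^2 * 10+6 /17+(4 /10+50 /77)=23481252 /14457905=1.62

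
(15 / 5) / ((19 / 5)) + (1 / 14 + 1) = 495 / 266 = 1.86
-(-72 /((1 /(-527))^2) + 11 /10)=199964869 /10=19996486.90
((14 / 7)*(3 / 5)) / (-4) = -0.30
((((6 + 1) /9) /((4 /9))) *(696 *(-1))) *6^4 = -1578528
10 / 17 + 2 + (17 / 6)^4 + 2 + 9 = 1719233 / 22032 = 78.03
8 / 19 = 0.42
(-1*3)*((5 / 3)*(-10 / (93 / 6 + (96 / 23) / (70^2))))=3.23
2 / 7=0.29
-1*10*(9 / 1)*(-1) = 90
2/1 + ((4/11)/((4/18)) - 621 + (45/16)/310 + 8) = -6649277/10912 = -609.35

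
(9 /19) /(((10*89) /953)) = 8577 /16910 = 0.51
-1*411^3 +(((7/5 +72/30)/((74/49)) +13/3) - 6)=-77063448467/1110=-69426530.15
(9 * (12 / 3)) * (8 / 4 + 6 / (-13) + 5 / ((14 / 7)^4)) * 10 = 17325 / 26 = 666.35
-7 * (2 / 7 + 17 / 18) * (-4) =310 / 9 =34.44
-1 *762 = -762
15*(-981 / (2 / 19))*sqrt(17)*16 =-2236680*sqrt(17) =-9222067.89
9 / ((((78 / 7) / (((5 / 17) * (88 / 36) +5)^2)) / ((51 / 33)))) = 5359375 / 131274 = 40.83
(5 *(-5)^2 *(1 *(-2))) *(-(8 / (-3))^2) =16000 / 9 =1777.78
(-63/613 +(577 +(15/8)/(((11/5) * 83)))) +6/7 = 18107989601/31341464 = 577.76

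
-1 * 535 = -535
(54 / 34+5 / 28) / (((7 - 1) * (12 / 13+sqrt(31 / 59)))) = 645047 / 775166 - 142129 * sqrt(1829) / 9301992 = 0.18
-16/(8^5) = -1/2048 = -0.00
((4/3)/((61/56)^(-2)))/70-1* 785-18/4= -129979559/164640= -789.48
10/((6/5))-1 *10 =-5/3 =-1.67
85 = 85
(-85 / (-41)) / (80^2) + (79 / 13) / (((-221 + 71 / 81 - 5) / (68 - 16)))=-268593617 / 191394560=-1.40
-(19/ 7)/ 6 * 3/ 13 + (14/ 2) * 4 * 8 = 40749/ 182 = 223.90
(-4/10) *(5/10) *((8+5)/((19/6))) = -78/95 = -0.82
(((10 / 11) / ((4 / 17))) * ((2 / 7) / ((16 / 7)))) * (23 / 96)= 1955 / 16896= 0.12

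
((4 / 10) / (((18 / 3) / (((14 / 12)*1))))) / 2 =0.04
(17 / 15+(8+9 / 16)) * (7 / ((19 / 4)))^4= 89394032 / 1954815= 45.73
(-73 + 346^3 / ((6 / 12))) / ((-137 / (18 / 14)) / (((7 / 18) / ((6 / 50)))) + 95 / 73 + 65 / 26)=-302378406350 / 106137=-2848944.35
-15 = -15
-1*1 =-1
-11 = -11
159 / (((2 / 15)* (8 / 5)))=11925 / 16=745.31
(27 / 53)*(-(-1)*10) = 270 / 53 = 5.09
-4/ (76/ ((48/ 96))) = -0.03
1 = 1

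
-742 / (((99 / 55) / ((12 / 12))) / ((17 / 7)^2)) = -2431.27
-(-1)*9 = 9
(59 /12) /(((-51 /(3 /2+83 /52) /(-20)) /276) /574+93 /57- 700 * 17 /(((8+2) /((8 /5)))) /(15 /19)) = -2382710162 /1167981138151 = -0.00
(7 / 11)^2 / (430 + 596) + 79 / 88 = 445993 / 496584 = 0.90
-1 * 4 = -4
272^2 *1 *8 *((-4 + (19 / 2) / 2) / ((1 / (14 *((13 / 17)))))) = 4752384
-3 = -3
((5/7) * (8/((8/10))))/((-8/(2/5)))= -5/14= -0.36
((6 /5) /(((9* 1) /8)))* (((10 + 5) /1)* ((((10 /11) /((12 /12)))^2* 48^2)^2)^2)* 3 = 135260546059468800000000 /214358881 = 631000429879407.70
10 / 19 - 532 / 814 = -984 / 7733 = -0.13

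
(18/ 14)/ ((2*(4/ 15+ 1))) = 135/ 266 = 0.51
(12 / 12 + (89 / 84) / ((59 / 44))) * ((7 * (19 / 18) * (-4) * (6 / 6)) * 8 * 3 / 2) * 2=-674272 / 531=-1269.82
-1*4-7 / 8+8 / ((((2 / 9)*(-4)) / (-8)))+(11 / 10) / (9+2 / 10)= 12373 / 184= 67.24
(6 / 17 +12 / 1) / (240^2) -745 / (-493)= 1430603 / 946560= 1.51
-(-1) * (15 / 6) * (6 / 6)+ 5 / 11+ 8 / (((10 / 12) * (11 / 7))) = 997 / 110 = 9.06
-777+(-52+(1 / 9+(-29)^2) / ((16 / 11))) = -18053 / 72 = -250.74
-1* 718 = -718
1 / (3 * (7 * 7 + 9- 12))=1 / 138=0.01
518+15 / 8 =4159 / 8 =519.88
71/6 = 11.83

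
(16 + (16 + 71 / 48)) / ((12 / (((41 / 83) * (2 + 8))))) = 329435 / 23904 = 13.78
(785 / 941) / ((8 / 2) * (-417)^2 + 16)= 785 / 654533252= 0.00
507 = 507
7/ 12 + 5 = 67/ 12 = 5.58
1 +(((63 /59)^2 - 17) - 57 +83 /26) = -6214821 /90506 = -68.67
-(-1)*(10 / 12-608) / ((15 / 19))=-69217 / 90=-769.08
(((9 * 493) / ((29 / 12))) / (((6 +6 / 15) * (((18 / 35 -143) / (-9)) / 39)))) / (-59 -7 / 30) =-422911125 / 35447596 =-11.93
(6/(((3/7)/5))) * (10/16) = 175/4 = 43.75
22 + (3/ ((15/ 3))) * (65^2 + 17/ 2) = 2562.10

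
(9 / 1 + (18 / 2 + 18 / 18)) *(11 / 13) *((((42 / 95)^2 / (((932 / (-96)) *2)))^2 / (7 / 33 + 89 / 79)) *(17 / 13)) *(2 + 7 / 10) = 1474504370716608 / 343166434566109375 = 0.00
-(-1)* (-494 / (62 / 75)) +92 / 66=-609899 / 1023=-596.19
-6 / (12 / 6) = -3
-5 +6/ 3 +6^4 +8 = 1301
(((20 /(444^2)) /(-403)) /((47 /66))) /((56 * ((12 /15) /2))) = -275 /17425113888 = -0.00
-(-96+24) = 72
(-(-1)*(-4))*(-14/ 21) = 8/ 3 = 2.67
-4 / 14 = -2 / 7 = -0.29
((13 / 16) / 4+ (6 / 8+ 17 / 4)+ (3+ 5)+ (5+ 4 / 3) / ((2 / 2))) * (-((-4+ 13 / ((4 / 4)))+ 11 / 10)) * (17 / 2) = -6440467 / 3840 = -1677.20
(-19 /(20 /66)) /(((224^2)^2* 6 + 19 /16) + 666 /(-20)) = -5016 /1208462865911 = -0.00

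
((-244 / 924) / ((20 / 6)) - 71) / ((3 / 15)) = -355.40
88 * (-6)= -528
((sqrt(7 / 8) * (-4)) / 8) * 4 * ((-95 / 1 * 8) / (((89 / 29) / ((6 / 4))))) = 16530 * sqrt(14) / 89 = 694.94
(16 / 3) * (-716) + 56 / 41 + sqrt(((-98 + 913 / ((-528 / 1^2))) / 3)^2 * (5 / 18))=-3799.78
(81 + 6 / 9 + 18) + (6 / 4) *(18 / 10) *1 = 3071 / 30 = 102.37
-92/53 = -1.74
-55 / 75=-0.73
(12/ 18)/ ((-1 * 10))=-1/ 15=-0.07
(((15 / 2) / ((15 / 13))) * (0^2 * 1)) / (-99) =0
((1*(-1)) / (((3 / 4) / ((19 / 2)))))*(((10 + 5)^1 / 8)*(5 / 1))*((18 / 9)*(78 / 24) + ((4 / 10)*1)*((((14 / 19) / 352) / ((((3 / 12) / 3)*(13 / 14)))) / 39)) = -11479815 / 14872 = -771.91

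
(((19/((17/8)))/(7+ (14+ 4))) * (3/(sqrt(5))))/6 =76 * sqrt(5)/2125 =0.08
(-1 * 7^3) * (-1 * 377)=129311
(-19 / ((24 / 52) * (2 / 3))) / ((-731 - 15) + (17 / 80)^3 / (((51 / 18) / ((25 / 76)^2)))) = 730456064 / 8824614673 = 0.08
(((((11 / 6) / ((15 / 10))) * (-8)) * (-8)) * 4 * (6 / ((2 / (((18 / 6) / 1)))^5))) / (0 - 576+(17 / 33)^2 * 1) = -15524784 / 626975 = -24.76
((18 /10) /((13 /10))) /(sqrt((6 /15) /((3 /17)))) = 9 *sqrt(510) /221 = 0.92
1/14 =0.07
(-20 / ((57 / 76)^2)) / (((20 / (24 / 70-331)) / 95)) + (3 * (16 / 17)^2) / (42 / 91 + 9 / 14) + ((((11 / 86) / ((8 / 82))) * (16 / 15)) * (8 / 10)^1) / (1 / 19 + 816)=162215780420943128 / 2904660572625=55846.73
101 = 101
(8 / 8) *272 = 272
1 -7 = -6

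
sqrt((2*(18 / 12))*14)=6.48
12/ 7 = 1.71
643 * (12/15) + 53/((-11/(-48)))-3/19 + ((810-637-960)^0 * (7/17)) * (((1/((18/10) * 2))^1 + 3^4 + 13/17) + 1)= 4238567191/5436090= 779.71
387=387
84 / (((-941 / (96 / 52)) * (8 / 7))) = -1764 / 12233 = -0.14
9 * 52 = 468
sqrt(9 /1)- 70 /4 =-29 /2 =-14.50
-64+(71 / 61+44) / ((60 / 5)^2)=-559421 / 8784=-63.69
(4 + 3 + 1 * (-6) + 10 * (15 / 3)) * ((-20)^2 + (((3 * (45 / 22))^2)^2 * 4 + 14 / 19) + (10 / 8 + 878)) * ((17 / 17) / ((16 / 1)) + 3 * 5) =47536202784387 / 8901728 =5340109.56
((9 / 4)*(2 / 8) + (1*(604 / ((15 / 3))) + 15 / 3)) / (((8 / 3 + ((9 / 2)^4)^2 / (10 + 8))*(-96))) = -10109 / 71765015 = -0.00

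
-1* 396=-396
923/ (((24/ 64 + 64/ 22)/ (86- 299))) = -17300712/ 289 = -59864.06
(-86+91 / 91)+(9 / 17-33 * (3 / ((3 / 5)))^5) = -1754561 / 17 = -103209.47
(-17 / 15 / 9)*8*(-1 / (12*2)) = 17 / 405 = 0.04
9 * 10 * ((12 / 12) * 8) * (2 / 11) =1440 / 11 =130.91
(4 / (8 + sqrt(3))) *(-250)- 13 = -8793 / 61 + 1000 *sqrt(3) / 61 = -115.75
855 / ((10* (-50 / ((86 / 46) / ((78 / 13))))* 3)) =-0.18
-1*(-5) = 5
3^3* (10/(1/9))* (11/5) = 5346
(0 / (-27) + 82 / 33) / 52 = 41 / 858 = 0.05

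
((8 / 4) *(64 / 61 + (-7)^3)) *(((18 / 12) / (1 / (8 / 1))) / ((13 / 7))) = -3504312 / 793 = -4419.06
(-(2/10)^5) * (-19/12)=19/37500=0.00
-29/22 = -1.32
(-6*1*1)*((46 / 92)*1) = -3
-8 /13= -0.62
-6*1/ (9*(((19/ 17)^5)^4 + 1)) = -4064231406647572522401601/ 62481307296290296073635803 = -0.07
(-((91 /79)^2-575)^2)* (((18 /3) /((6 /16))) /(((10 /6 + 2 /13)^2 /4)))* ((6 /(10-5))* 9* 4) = -274539762.51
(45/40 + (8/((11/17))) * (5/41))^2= 90231001/13017664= 6.93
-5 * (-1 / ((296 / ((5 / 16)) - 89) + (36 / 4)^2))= 25 / 4696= 0.01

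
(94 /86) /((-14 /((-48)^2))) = -54144 /301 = -179.88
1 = 1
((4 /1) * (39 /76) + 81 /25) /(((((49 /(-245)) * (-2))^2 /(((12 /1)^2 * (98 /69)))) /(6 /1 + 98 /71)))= 1549187136 /31027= 49930.29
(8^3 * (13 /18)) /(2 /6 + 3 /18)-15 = 6521 /9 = 724.56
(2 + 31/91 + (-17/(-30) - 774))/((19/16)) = -16840664/25935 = -649.34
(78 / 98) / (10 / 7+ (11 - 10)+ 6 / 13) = 507 / 1841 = 0.28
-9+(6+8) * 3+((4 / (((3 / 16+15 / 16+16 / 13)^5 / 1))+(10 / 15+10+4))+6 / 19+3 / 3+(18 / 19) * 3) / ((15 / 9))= 3717323492967472 / 83859839546875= 44.33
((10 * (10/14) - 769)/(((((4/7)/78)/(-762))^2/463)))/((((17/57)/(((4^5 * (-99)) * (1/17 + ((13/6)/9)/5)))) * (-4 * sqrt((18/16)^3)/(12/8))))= -43607597079467953237.96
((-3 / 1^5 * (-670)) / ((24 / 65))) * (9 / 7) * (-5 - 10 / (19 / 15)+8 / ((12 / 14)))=-1894425 / 76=-24926.64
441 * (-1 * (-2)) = 882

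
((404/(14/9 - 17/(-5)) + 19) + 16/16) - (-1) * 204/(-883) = 19945628/196909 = 101.29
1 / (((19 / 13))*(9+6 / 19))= 13 / 177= 0.07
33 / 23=1.43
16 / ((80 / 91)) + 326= 1721 / 5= 344.20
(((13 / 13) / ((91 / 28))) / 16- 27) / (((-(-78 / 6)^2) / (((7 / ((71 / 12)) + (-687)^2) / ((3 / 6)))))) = 47014365849 / 311974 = 150699.63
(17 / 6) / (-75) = -17 / 450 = -0.04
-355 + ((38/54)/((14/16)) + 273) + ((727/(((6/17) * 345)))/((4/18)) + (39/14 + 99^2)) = 847617821/86940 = 9749.46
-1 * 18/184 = -0.10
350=350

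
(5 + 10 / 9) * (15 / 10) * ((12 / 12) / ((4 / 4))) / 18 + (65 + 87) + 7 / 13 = 214879 / 1404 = 153.05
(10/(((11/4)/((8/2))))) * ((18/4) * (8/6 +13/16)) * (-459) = -709155/11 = -64468.64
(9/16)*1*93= 52.31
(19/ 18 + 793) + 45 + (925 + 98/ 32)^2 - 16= 1986331529/ 2304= 862123.06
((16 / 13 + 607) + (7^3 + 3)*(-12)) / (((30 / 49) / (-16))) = 18059048 / 195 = 92610.50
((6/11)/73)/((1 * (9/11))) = 2/219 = 0.01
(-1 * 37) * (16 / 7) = -592 / 7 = -84.57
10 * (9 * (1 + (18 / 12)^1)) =225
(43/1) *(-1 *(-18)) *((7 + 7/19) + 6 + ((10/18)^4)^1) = 144339734/13851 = 10420.89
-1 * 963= -963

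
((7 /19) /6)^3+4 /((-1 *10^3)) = -697897 /185193000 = -0.00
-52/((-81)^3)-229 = -121699937/531441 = -229.00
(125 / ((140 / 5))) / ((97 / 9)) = 1125 / 2716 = 0.41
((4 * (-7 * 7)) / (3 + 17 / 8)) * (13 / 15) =-20384 / 615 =-33.14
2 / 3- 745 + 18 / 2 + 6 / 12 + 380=-2129 / 6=-354.83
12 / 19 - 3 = -45 / 19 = -2.37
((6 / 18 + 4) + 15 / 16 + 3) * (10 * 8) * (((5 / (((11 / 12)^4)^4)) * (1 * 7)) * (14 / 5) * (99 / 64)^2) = 237077500448483573760 / 379749833583241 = 624299.16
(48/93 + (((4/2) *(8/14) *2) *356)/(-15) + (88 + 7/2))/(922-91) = 245873/5409810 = 0.05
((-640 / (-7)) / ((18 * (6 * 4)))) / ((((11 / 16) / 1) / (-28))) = -2560 / 297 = -8.62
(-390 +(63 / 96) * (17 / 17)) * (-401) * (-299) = -1493821641 / 32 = -46681926.28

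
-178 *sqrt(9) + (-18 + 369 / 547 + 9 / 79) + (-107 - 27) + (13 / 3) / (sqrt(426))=-29610044 / 43213 + 13 *sqrt(426) / 1278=-685.00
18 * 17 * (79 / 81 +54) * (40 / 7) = 6056080 / 63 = 96128.25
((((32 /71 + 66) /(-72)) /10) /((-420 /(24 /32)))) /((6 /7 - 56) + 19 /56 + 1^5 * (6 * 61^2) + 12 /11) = 25949 /3506762732400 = 0.00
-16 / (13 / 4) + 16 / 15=-752 / 195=-3.86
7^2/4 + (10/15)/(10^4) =183751/15000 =12.25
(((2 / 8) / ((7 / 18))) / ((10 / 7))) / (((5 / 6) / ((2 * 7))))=189 / 25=7.56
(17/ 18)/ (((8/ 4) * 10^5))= 17/ 3600000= 0.00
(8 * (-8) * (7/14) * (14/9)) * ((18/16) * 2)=-112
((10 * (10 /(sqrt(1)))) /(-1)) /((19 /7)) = -700 /19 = -36.84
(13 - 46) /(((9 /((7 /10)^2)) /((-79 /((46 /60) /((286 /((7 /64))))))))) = 55671616 /115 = 484101.01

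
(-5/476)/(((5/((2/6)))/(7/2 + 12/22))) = -0.00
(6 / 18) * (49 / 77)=7 / 33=0.21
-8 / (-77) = 8 / 77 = 0.10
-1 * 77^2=-5929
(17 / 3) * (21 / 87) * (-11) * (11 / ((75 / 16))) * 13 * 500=-59899840 / 261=-229501.30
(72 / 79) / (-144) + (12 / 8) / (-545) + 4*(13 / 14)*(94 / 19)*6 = 631306517 / 5726315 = 110.25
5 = 5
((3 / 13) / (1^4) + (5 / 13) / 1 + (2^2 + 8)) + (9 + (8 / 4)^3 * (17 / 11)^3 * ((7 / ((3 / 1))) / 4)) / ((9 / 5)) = 12700403 / 467181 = 27.19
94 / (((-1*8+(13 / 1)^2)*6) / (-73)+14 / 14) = -146 / 19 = -7.68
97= 97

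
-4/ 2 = -2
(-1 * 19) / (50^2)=-19 / 2500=-0.01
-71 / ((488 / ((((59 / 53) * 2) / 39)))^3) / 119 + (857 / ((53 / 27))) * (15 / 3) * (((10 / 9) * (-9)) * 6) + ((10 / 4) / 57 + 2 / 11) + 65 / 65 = -417897779402800812861314885 / 3190686658643459207232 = -130974.25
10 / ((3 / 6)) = 20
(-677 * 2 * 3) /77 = -4062 /77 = -52.75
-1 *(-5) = 5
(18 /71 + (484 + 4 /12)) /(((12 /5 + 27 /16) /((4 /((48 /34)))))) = 70187560 /208953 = 335.90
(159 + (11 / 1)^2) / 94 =140 / 47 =2.98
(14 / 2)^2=49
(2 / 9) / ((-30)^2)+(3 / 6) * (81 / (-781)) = -81622 / 1581525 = -0.05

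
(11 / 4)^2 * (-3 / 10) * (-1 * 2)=363 / 80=4.54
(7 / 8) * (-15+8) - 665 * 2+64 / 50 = -266969 / 200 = -1334.84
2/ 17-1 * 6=-100/ 17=-5.88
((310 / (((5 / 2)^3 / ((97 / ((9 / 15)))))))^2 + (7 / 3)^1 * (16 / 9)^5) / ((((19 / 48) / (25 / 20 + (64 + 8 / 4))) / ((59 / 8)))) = 12890447733.36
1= 1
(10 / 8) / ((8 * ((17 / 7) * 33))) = 35 / 17952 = 0.00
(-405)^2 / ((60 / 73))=798255 / 4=199563.75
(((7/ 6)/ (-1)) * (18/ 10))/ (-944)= 21/ 9440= 0.00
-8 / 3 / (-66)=4 / 99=0.04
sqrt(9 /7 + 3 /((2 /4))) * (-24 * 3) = -72 * sqrt(357) /7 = -194.34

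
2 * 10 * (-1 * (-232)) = 4640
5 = 5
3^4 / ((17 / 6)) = 486 / 17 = 28.59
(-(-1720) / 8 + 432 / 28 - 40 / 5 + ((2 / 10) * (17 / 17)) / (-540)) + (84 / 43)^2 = 7906356557 / 34946100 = 226.24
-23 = -23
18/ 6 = 3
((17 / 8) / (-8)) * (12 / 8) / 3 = -17 / 128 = -0.13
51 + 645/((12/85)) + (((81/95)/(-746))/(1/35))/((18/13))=65479927/14174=4619.72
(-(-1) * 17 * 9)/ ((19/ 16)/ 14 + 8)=34272/ 1811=18.92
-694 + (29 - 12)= -677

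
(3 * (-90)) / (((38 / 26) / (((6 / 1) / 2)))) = -10530 / 19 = -554.21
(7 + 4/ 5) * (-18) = -702/ 5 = -140.40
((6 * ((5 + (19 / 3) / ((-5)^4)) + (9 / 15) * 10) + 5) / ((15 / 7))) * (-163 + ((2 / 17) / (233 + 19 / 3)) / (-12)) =-1237084098887 / 228862500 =-5405.36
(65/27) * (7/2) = 455/54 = 8.43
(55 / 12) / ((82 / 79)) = 4345 / 984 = 4.42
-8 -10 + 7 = -11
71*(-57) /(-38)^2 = -213 /76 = -2.80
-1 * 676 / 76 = -8.89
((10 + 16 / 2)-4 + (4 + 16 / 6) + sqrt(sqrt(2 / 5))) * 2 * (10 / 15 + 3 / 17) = 86 * 2^(1 / 4) * 5^(3 / 4) / 255 + 5332 / 153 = 36.19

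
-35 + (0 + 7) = -28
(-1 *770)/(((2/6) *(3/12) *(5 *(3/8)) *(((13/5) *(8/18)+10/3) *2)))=-55440/101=-548.91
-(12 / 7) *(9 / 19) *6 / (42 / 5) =-540 / 931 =-0.58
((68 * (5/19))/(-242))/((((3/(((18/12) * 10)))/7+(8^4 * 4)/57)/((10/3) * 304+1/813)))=-4901853950/18805540127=-0.26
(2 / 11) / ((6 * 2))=1 / 66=0.02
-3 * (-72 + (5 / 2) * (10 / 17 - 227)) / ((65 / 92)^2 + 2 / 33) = 9088672824 / 2658001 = 3419.36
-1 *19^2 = -361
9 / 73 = 0.12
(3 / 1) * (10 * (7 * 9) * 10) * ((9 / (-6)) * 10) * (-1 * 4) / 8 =141750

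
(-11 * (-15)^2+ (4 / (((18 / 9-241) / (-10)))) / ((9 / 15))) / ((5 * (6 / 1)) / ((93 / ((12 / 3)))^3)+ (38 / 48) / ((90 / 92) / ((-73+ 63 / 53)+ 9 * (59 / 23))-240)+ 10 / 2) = -495.03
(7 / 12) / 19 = 7 / 228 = 0.03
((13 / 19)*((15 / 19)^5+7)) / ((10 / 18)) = 2116771956 / 235229405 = 9.00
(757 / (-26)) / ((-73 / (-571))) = -432247 / 1898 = -227.74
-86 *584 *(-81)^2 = -329519664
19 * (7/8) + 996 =8101/8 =1012.62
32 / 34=16 / 17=0.94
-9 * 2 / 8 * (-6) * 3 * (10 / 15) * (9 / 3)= 81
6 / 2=3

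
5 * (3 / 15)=1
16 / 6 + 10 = 38 / 3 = 12.67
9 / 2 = 4.50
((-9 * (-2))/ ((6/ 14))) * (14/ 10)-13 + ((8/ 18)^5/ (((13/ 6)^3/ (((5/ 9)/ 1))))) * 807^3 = 3986821092577/ 8008065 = 497850.74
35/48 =0.73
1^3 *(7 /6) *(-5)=-35 /6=-5.83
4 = 4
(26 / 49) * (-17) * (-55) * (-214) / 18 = -2601170 / 441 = -5898.34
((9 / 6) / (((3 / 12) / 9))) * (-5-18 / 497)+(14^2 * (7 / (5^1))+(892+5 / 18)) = 40020917 / 44730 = 894.72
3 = 3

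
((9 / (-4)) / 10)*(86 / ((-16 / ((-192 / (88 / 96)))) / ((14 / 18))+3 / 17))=-70.44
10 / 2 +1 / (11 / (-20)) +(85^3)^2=4148644671910 / 11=377149515628.18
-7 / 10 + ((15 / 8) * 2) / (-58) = -887 / 1160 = -0.76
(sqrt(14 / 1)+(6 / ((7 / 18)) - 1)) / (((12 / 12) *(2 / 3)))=3 *sqrt(14) / 2+303 / 14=27.26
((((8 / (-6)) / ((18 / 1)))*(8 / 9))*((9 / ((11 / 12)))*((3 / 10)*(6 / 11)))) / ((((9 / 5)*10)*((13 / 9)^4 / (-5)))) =23328 / 3455881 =0.01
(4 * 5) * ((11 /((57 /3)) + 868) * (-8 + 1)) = -2310420 /19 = -121601.05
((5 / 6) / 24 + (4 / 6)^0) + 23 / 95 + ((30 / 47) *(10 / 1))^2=1269784603 / 30219120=42.02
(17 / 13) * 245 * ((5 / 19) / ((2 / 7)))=145775 / 494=295.09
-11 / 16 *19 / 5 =-209 / 80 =-2.61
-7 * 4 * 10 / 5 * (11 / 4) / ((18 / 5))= -385 / 9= -42.78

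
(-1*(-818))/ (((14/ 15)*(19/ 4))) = 24540/ 133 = 184.51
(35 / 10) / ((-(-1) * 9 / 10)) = 35 / 9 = 3.89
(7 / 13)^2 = 49 / 169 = 0.29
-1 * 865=-865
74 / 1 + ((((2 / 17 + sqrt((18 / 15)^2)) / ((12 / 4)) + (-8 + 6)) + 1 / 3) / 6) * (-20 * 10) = 17582 / 153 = 114.92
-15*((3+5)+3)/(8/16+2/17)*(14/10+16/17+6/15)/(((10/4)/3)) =-30756/35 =-878.74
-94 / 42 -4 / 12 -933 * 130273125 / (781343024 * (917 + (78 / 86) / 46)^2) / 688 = -24596748370802926737 / 9565401144022273088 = -2.57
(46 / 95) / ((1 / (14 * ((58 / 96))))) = 4669 / 1140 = 4.10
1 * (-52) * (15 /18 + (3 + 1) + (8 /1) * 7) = -9490 /3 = -3163.33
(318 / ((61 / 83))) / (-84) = -4399 / 854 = -5.15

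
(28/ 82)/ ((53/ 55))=770/ 2173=0.35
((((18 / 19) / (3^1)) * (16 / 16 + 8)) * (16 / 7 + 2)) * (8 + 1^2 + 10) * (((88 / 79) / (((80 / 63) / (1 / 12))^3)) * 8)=1178793 / 2022400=0.58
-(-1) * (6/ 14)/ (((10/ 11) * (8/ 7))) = 33/ 80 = 0.41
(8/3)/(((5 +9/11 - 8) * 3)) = -11/27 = -0.41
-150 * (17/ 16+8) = -10875/ 8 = -1359.38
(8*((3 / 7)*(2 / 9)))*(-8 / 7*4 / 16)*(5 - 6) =32 / 147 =0.22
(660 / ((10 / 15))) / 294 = 165 / 49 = 3.37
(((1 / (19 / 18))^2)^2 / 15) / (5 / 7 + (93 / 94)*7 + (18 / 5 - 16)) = -23024736 / 2040957181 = -0.01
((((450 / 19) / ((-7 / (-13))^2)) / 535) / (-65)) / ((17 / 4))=-936 / 1693489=-0.00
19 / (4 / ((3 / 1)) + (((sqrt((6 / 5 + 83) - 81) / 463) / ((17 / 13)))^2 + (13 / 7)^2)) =865168631565 / 217763930603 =3.97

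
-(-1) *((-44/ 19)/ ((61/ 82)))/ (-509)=3608/ 589931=0.01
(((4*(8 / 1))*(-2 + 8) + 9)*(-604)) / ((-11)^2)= -121404 / 121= -1003.34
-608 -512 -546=-1666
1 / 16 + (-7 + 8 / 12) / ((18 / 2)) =-0.64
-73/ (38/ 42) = -1533/ 19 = -80.68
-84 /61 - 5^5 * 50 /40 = -3907.63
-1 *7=-7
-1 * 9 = -9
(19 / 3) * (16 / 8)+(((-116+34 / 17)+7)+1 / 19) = -5374 / 57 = -94.28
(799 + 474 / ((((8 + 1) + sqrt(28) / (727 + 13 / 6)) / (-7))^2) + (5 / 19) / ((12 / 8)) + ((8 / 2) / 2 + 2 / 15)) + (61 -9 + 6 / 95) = 196785660503823590141 / 172601856861401085 -105847656250000 * sqrt(7) / 605620550390881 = 1139.65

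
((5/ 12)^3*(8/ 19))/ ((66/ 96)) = 250/ 5643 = 0.04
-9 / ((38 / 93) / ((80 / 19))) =-92.74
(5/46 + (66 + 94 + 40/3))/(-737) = -23935/101706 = -0.24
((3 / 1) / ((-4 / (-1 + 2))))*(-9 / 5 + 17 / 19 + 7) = -1737 / 380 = -4.57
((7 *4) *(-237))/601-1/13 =-86869/7813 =-11.12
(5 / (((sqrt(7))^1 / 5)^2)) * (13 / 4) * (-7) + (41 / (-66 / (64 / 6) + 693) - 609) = -44623705 / 43956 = -1015.19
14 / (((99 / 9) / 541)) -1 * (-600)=14174 / 11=1288.55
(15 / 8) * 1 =15 / 8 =1.88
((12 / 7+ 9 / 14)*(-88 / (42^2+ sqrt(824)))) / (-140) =3267 / 3888590 - 363*sqrt(206) / 381081820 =0.00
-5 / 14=-0.36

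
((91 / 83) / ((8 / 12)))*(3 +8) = 3003 / 166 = 18.09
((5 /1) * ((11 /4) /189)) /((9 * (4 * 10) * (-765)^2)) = 11 /31854967200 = 0.00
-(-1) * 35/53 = 0.66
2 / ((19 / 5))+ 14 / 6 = 163 / 57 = 2.86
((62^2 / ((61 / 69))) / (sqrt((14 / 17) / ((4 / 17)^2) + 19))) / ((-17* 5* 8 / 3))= -198927* sqrt(542) / 1405135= -3.30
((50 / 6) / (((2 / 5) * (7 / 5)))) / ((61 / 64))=15.61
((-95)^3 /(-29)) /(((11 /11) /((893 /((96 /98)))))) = 37516157875 /1392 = 26951262.84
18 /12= 3 /2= 1.50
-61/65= -0.94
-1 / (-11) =1 / 11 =0.09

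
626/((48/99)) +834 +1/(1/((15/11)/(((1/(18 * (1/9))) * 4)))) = 187071/88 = 2125.81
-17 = -17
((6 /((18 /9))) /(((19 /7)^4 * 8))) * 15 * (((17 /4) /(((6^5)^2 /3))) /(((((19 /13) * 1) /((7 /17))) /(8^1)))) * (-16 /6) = -1092455 /8317790995968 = -0.00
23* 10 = 230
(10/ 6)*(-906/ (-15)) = 302/ 3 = 100.67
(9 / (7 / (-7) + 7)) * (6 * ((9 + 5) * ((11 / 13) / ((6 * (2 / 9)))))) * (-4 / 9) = -462 / 13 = -35.54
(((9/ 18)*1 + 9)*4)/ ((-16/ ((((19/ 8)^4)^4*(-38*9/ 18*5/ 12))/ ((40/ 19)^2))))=37589973457545958193355601/ 8646911284551352320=4347213.96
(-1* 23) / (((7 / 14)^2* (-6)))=46 / 3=15.33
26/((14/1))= 13/7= 1.86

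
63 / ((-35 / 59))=-531 / 5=-106.20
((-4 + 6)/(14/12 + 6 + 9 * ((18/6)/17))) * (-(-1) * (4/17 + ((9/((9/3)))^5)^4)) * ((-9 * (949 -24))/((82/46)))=-3719906503652.03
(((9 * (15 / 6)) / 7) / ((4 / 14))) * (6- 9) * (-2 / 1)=67.50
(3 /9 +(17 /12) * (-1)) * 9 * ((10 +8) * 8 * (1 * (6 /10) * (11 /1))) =-46332 /5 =-9266.40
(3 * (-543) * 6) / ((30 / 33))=-53757 / 5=-10751.40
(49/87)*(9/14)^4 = 2187/22736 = 0.10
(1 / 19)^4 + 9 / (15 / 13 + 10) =15247702 / 18896545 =0.81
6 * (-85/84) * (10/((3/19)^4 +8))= -55386425/7298543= -7.59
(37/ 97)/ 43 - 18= -75041/ 4171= -17.99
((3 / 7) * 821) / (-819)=-821 / 1911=-0.43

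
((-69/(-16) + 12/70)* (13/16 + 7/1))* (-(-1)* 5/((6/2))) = 104625/1792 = 58.38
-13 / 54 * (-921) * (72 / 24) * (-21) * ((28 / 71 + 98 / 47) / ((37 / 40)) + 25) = -386655.22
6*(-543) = -3258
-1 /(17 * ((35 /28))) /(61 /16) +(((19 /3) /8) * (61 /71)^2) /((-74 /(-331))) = 120763118041 /46420350960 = 2.60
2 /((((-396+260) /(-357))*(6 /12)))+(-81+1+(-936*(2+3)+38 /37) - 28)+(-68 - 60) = -362931 /74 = -4904.47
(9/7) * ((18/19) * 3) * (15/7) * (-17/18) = -6885/931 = -7.40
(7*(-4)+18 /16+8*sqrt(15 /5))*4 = -215 /2+32*sqrt(3) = -52.07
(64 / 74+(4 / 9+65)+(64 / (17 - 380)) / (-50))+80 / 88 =67714327 / 1007325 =67.22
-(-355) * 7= 2485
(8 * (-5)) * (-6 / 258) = 40 / 43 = 0.93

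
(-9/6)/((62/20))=-0.48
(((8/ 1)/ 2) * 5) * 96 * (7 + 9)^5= 2013265920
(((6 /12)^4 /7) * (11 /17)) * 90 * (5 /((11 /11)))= 2475 /952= 2.60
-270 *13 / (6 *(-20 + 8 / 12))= 1755 / 58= 30.26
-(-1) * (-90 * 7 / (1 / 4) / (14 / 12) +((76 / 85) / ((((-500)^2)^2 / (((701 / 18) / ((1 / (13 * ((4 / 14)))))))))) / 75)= -13554843749999826853 / 6275390625000000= -2160.00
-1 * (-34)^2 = -1156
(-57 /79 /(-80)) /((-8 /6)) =-0.01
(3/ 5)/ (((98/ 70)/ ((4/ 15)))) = 0.11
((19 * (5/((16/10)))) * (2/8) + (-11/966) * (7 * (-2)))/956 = 33127/2110848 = 0.02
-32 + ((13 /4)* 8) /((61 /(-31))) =-2758 /61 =-45.21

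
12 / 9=4 / 3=1.33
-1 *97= -97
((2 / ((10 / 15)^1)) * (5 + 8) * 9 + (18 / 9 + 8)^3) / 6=1351 / 6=225.17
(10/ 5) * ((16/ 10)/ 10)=8/ 25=0.32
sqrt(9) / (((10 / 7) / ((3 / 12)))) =21 / 40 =0.52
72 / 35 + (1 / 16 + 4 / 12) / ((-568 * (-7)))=1963103 / 954240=2.06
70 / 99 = 0.71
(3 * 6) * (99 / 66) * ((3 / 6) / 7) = 27 / 14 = 1.93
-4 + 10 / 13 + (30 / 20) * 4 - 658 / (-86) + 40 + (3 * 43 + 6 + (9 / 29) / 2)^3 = 269279114503641 / 109067608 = 2468919.23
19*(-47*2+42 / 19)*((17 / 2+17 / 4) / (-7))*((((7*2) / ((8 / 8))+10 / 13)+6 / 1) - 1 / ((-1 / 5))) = 7449060 / 91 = 81857.80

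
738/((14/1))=369/7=52.71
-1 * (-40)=40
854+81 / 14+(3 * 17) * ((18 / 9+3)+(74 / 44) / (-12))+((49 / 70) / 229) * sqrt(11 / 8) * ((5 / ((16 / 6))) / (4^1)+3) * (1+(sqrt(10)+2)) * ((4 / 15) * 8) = 259 * sqrt(22) * (3+sqrt(10)) / 45800+682305 / 616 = 1107.80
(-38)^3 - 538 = -55410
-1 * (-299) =299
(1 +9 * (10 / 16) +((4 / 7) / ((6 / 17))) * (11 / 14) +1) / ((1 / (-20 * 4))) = -104630 / 147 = -711.77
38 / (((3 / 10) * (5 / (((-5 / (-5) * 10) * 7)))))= 5320 / 3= 1773.33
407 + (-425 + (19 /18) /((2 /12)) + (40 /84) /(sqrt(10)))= -35 /3 + sqrt(10) /21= -11.52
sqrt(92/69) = 2 * sqrt(3)/3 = 1.15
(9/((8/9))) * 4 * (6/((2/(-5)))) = -1215/2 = -607.50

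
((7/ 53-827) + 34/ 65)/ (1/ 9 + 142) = -25620822/ 4406155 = -5.81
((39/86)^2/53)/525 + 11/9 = 754581463/617381100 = 1.22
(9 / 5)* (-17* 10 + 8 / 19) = -28998 / 95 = -305.24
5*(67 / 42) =335 / 42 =7.98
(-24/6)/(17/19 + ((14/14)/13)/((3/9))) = -494/139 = -3.55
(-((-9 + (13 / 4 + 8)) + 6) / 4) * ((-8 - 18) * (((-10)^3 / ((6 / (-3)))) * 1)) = 53625 / 2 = 26812.50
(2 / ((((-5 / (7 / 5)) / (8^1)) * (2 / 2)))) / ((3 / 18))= -672 / 25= -26.88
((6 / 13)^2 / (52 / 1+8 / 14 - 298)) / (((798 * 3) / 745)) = -745 / 2758249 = -0.00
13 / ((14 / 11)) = 10.21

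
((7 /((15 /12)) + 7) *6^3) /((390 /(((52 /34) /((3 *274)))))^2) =42 /678030125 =0.00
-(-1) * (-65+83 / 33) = -2062 / 33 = -62.48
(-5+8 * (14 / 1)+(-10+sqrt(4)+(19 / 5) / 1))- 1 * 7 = 479 / 5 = 95.80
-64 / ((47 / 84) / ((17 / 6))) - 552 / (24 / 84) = -106036 / 47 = -2256.09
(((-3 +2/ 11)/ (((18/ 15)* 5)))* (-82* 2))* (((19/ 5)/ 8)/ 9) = 24149/ 5940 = 4.07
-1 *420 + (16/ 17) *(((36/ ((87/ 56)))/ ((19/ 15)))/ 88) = -43255380/ 103037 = -419.80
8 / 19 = 0.42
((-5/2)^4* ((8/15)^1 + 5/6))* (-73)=-374125/96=-3897.14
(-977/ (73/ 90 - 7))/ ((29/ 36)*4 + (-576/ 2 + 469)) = 395685/ 461753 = 0.86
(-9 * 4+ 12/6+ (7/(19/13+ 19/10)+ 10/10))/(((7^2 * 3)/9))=-40533/21413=-1.89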